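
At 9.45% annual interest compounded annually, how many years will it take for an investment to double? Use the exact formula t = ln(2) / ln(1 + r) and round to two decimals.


Doubling condition: (1 + r)^t = 2
Take ln of both sides: t × ln(1 + r) = ln(2)
t = ln(2) / ln(1 + r)
t = 0.693147 / 0.090298
t = 7.68

t = ln(2) / ln(1 + r) = 7.68 years


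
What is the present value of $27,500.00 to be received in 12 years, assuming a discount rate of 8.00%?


Present value formula: PV = FV / (1 + r)^t
PV = $27,500.00 / (1 + 0.08)^12
PV = $27,500.00 / 2.518170
PV = $10,920.63

PV = FV / (1 + r)^t = $10,920.63


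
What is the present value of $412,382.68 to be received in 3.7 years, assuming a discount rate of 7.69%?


Present value formula: PV = FV / (1 + r)^t
PV = $412,382.68 / (1 + 0.0769)^3.7
PV = $412,382.68 / 1.3153729
PV = $313,510.09

PV = FV / (1 + r)^t = $313,510.09


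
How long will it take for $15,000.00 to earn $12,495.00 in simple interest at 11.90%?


Rearrange the simple interest formula for t:
I = P × r × t  ⇒  t = I / (P × r)
t = $12,495.00 / ($15,000.00 × 0.119)
t = 7

t = I/(P×r) = 7 years


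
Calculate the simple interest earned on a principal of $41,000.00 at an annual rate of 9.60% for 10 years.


Simple interest formula: I = P × r × t
I = $41,000.00 × 0.096 × 10
I = $39,360.00

I = P × r × t = $39,360.00


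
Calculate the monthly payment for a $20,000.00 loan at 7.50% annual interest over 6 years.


Loan payment formula: PMT = PV × r / (1 − (1 + r)^(−n))
Monthly rate r = 0.075/12 = 0.00625, n = 72 months
Denominator: 1 − (1 + 0.075/12)^(−72) = 0.361478
PMT = $20,000.00 × (0.075/12) / 0.361478
PMT = $345.80 per month

PMT = PV × r / (1-(1+r)^(-n)) = $345.80/month


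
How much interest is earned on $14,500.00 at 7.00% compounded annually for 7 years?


Compound interest earned = final amount − principal.
A = P(1 + r/n)^(nt) = $14,500.00 × (1 + 0.07/1)^(1 × 7) = $23,283.83
Interest = A − P = $23,283.83 − $14,500.00 = $8,783.83

Interest = A - P = $8,783.83


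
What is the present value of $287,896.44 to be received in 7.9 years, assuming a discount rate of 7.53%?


Present value formula: PV = FV / (1 + r)^t
PV = $287,896.44 / (1 + 0.0753)^7.9
PV = $287,896.44 / 1.7745335
PV = $162,237.82

PV = FV / (1 + r)^t = $162,237.82


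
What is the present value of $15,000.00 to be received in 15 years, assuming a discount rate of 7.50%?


Present value formula: PV = FV / (1 + r)^t
PV = $15,000.00 / (1 + 0.075)^15
PV = $15,000.00 / 2.958877
PV = $5,069.49

PV = FV / (1 + r)^t = $5,069.49


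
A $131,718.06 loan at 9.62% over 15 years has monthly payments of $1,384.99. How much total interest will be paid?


Total paid over the life of the loan = PMT × n.
Total paid = $1,384.99 × 180 = $249,298.20
Total interest = total paid − principal = $249,298.20 − $131,718.06 = $117,580.14

Total interest = (PMT × n) - PV = $117,580.14


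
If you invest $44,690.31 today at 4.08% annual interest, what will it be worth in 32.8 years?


Future value formula: FV = PV × (1 + r)^t
FV = $44,690.31 × (1 + 0.0408)^32.8
FV = $44,690.31 × 3.7123328
FV = $165,905.30

FV = PV × (1 + r)^t = $165,905.30


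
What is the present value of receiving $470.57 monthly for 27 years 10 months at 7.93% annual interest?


Present value of an ordinary annuity: PV = PMT × (1 − (1 + r)^(−n)) / r
Monthly rate r = 0.0793/12 ≈ 0.00660833, n = 334
PV = $470.57 × (1 − (1 + 0.0793/12)^(−334)) / (0.0793/12)
PV = $470.57 × 134.555598
PV = $63,317.83

PV = PMT × (1-(1+r)^(-n))/r = $63,317.83


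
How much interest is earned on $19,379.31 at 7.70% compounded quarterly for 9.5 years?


Compound interest earned = final amount − principal.
A = P(1 + r/n)^(nt) = $19,379.31 × (1 + 0.077/4)^(4 × 9.5) = $39,995.00
Interest = A − P = $39,995.00 − $19,379.31 = $20,615.69

Interest = A - P = $20,615.69


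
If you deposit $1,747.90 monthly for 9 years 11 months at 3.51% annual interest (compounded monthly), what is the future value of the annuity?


Future value of an ordinary annuity: FV = PMT × ((1 + r)^n − 1) / r
Monthly rate r = 0.0351/12 = 0.002925, n = 119
FV = $1,747.90 × ((1 + 0.0351/12)^119 − 1) / (0.0351/12)
FV = $1,747.90 × 142.091985
FV = $248,362.58

FV = PMT × ((1+r)^n - 1)/r = $248,362.58


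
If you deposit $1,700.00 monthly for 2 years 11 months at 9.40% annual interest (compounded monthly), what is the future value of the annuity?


Future value of an ordinary annuity: FV = PMT × ((1 + r)^n − 1) / r
Monthly rate r = 0.094/12 ≈ 0.00783333, n = 35
FV = $1,700.00 × ((1 + 0.094/12)^35 − 1) / (0.094/12)
FV = $1,700.00 × 40.088881
FV = $68,151.10

FV = PMT × ((1+r)^n - 1)/r = $68,151.10


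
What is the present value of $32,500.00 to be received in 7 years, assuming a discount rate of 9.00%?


Present value formula: PV = FV / (1 + r)^t
PV = $32,500.00 / (1 + 0.09)^7
PV = $32,500.00 / 1.828039
PV = $17,778.61

PV = FV / (1 + r)^t = $17,778.61


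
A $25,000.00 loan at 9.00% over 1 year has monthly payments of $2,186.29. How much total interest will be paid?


Total paid over the life of the loan = PMT × n.
Total paid = $2,186.29 × 12 = $26,235.48
Total interest = total paid − principal = $26,235.48 − $25,000.00 = $1,235.48

Total interest = (PMT × n) - PV = $1,235.48


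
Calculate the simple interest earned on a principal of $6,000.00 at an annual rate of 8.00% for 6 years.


Simple interest formula: I = P × r × t
I = $6,000.00 × 0.08 × 6
I = $2,880.00

I = P × r × t = $2,880.00


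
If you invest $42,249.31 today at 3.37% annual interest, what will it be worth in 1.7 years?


Future value formula: FV = PV × (1 + r)^t
FV = $42,249.31 × (1 + 0.0337)^1.7
FV = $42,249.31 × 1.0579635
FV = $44,698.23

FV = PV × (1 + r)^t = $44,698.23


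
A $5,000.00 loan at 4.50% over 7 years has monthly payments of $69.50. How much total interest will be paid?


Total paid over the life of the loan = PMT × n.
Total paid = $69.50 × 84 = $5,838.00
Total interest = total paid − principal = $5,838.00 − $5,000.00 = $838.00

Total interest = (PMT × n) - PV = $838.00


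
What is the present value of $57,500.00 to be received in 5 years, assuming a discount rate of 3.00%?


Present value formula: PV = FV / (1 + r)^t
PV = $57,500.00 / (1 + 0.03)^5
PV = $57,500.00 / 1.159274
PV = $49,600.01

PV = FV / (1 + r)^t = $49,600.01


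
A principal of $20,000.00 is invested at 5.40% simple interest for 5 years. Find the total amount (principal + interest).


Total amount formula: A = P(1 + rt) = P + P·r·t
Interest: I = P × r × t = $20,000.00 × 0.054 × 5 = $5,400.00
A = P + I = $20,000.00 + $5,400.00 = $25,400.00

A = P + I = P(1 + rt) = $25,400.00


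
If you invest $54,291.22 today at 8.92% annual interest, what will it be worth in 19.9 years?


Future value formula: FV = PV × (1 + r)^t
FV = $54,291.22 × (1 + 0.0892)^19.9
FV = $54,291.22 × 5.4757283
FV = $297,283.97

FV = PV × (1 + r)^t = $297,283.97


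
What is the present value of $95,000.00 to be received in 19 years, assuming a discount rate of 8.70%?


Present value formula: PV = FV / (1 + r)^t
PV = $95,000.00 / (1 + 0.087)^19
PV = $95,000.00 / 4.879343
PV = $19,469.83

PV = FV / (1 + r)^t = $19,469.83


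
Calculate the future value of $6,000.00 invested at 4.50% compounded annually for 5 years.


Compound interest formula: A = P(1 + r/n)^(nt)
A = $6,000.00 × (1 + 0.045/1)^(1 × 5)
Growth factor: (1 + 0.045/1)^5 = 1.246182
A = $6,000.00 × 1.246182
A = $7,477.09

A = P(1 + r/n)^(nt) = $7,477.09


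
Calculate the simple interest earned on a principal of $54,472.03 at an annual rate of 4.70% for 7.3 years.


Simple interest formula: I = P × r × t
I = $54,472.03 × 0.047 × 7.3
I = $18,689.35

I = P × r × t = $18,689.35


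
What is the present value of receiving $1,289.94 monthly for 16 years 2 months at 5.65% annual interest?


Present value of an ordinary annuity: PV = PMT × (1 − (1 + r)^(−n)) / r
Monthly rate r = 0.0565/12 ≈ 0.00470833, n = 194
PV = $1,289.94 × (1 − (1 + 0.0565/12)^(−194)) / (0.0565/12)
PV = $1,289.94 × 127.006277
PV = $163,830.48

PV = PMT × (1-(1+r)^(-n))/r = $163,830.48


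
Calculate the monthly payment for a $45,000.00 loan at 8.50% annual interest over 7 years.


Loan payment formula: PMT = PV × r / (1 − (1 + r)^(−n))
Monthly rate r = 0.085/12 ≈ 0.00708333, n = 84 months
Denominator: 1 − (1 + 0.085/12)^(−84) = 0.447279
PMT = $45,000.00 × (0.085/12) / 0.447279
PMT = $712.64 per month

PMT = PV × r / (1-(1+r)^(-n)) = $712.64/month


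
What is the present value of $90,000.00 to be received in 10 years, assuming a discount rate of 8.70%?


Present value formula: PV = FV / (1 + r)^t
PV = $90,000.00 / (1 + 0.087)^10
PV = $90,000.00 / 2.303008
PV = $39,079.33

PV = FV / (1 + r)^t = $39,079.33


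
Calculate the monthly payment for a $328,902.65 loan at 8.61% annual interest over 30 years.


Loan payment formula: PMT = PV × r / (1 − (1 + r)^(−n))
Monthly rate r = 0.0861/12 = 0.007175, n = 360 months
Denominator: 1 − (1 + 0.0861/12)^(−360) = 0.923753
PMT = $328,902.65 × (0.0861/12) / 0.923753
PMT = $2,554.66 per month

PMT = PV × r / (1-(1+r)^(-n)) = $2,554.66/month


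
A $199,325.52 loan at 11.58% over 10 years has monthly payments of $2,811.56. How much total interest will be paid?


Total paid over the life of the loan = PMT × n.
Total paid = $2,811.56 × 120 = $337,387.20
Total interest = total paid − principal = $337,387.20 − $199,325.52 = $138,061.68

Total interest = (PMT × n) - PV = $138,061.68


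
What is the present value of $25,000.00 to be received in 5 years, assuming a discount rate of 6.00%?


Present value formula: PV = FV / (1 + r)^t
PV = $25,000.00 / (1 + 0.06)^5
PV = $25,000.00 / 1.338226
PV = $18,681.45

PV = FV / (1 + r)^t = $18,681.45


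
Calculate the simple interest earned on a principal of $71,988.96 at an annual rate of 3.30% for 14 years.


Simple interest formula: I = P × r × t
I = $71,988.96 × 0.033 × 14
I = $33,258.90

I = P × r × t = $33,258.90


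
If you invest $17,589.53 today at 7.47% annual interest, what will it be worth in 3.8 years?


Future value formula: FV = PV × (1 + r)^t
FV = $17,589.53 × (1 + 0.0747)^3.8
FV = $17,589.53 × 1.3148964
FV = $23,128.41

FV = PV × (1 + r)^t = $23,128.41


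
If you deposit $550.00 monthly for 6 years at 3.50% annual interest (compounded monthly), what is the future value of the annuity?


Future value of an ordinary annuity: FV = PMT × ((1 + r)^n − 1) / r
Monthly rate r = 0.035/12 ≈ 0.00291667, n = 72
FV = $550.00 × ((1 + 0.035/12)^72 − 1) / (0.035/12)
FV = $550.00 × 79.988927
FV = $43,993.91

FV = PMT × ((1+r)^n - 1)/r = $43,993.91


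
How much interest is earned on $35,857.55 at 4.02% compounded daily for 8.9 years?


Compound interest earned = final amount − principal.
A = P(1 + r/n)^(nt) = $35,857.55 × (1 + 0.0402/365)^(365 × 8.9) = $51,280.70
Interest = A − P = $51,280.70 − $35,857.55 = $15,423.15

Interest = A - P = $15,423.15


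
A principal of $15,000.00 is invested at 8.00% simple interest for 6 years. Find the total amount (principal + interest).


Total amount formula: A = P(1 + rt) = P + P·r·t
Interest: I = P × r × t = $15,000.00 × 0.08 × 6 = $7,200.00
A = P + I = $15,000.00 + $7,200.00 = $22,200.00

A = P + I = P(1 + rt) = $22,200.00


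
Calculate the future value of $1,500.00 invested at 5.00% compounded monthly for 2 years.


Compound interest formula: A = P(1 + r/n)^(nt)
A = $1,500.00 × (1 + 0.05/12)^(12 × 2)
Growth factor: (1 + 0.05/12)^24 = 1.104941
A = $1,500.00 × 1.104941
A = $1,657.41

A = P(1 + r/n)^(nt) = $1,657.41


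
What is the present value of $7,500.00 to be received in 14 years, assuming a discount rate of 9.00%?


Present value formula: PV = FV / (1 + r)^t
PV = $7,500.00 / (1 + 0.09)^14
PV = $7,500.00 / 3.341727
PV = $2,244.35

PV = FV / (1 + r)^t = $2,244.35


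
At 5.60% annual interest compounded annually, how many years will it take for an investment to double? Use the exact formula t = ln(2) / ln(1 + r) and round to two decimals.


Doubling condition: (1 + r)^t = 2
Take ln of both sides: t × ln(1 + r) = ln(2)
t = ln(2) / ln(1 + r)
t = 0.693147 / 0.054488
t = 12.72

t = ln(2) / ln(1 + r) = 12.72 years


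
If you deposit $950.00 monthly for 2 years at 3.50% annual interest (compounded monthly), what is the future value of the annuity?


Future value of an ordinary annuity: FV = PMT × ((1 + r)^n − 1) / r
Monthly rate r = 0.035/12 ≈ 0.00291667, n = 24
FV = $950.00 × ((1 + 0.035/12)^24 − 1) / (0.035/12)
FV = $950.00 × 24.822485
FV = $23,581.36

FV = PMT × ((1+r)^n - 1)/r = $23,581.36


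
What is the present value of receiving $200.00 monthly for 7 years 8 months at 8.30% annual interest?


Present value of an ordinary annuity: PV = PMT × (1 − (1 + r)^(−n)) / r
Monthly rate r = 0.083/12 ≈ 0.00691667, n = 92
PV = $200.00 × (1 − (1 + 0.083/12)^(−92)) / (0.083/12)
PV = $200.00 × 67.895428
PV = $13,579.09

PV = PMT × (1-(1+r)^(-n))/r = $13,579.09


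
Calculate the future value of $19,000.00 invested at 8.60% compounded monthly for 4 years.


Compound interest formula: A = P(1 + r/n)^(nt)
A = $19,000.00 × (1 + 0.086/12)^(12 × 4)
Growth factor: (1 + 0.086/12)^48 = 1.408849
A = $19,000.00 × 1.408849
A = $26,768.13

A = P(1 + r/n)^(nt) = $26,768.13


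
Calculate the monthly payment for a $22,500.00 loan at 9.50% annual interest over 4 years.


Loan payment formula: PMT = PV × r / (1 − (1 + r)^(−n))
Monthly rate r = 0.095/12 ≈ 0.00791667, n = 48 months
Denominator: 1 − (1 + 0.095/12)^(−48) = 0.315115
PMT = $22,500.00 × (0.095/12) / 0.315115
PMT = $565.27 per month

PMT = PV × r / (1-(1+r)^(-n)) = $565.27/month


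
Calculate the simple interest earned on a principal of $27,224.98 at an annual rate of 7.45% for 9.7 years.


Simple interest formula: I = P × r × t
I = $27,224.98 × 0.0745 × 9.7
I = $19,674.13

I = P × r × t = $19,674.13


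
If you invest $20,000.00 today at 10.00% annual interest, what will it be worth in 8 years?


Future value formula: FV = PV × (1 + r)^t
FV = $20,000.00 × (1 + 0.1)^8
FV = $20,000.00 × 2.143589
FV = $42,871.78

FV = PV × (1 + r)^t = $42,871.78


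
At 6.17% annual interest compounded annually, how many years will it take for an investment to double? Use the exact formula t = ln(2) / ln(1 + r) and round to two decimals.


Doubling condition: (1 + r)^t = 2
Take ln of both sides: t × ln(1 + r) = ln(2)
t = ln(2) / ln(1 + r)
t = 0.693147 / 0.059871
t = 11.58

t = ln(2) / ln(1 + r) = 11.58 years


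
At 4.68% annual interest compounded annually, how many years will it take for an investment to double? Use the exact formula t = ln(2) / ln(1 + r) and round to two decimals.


Doubling condition: (1 + r)^t = 2
Take ln of both sides: t × ln(1 + r) = ln(2)
t = ln(2) / ln(1 + r)
t = 0.693147 / 0.045738
t = 15.15

t = ln(2) / ln(1 + r) = 15.15 years


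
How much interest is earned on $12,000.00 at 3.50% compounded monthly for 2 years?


Compound interest earned = final amount − principal.
A = P(1 + r/n)^(nt) = $12,000.00 × (1 + 0.035/12)^(12 × 2) = $12,868.79
Interest = A − P = $12,868.79 − $12,000.00 = $868.79

Interest = A - P = $868.79


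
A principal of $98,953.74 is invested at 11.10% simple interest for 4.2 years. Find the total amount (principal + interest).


Total amount formula: A = P(1 + rt) = P + P·r·t
Interest: I = P × r × t = $98,953.74 × 0.111 × 4.2 = $46,132.23
A = P + I = $98,953.74 + $46,132.23 = $145,085.97

A = P + I = P(1 + rt) = $145,085.97


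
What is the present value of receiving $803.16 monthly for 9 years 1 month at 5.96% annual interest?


Present value of an ordinary annuity: PV = PMT × (1 − (1 + r)^(−n)) / r
Monthly rate r = 0.0596/12 ≈ 0.00496667, n = 109
PV = $803.16 × (1 − (1 + 0.0596/12)^(−109)) / (0.0596/12)
PV = $803.16 × 84.0135526
PV = $67,476.32

PV = PMT × (1-(1+r)^(-n))/r = $67,476.32


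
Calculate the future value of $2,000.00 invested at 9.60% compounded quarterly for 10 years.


Compound interest formula: A = P(1 + r/n)^(nt)
A = $2,000.00 × (1 + 0.096/4)^(4 × 10)
Growth factor: (1 + 0.096/4)^40 = 2.582250
A = $2,000.00 × 2.582250
A = $5,164.50

A = P(1 + r/n)^(nt) = $5,164.50


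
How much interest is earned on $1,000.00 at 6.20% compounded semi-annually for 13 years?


Compound interest earned = final amount − principal.
A = P(1 + r/n)^(nt) = $1,000.00 × (1 + 0.062/2)^(2 × 13) = $2,211.70
Interest = A − P = $2,211.70 − $1,000.00 = $1,211.70

Interest = A - P = $1,211.70


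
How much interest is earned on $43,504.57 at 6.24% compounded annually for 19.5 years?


Compound interest earned = final amount − principal.
A = P(1 + r/n)^(nt) = $43,504.57 × (1 + 0.0624/1)^(1 × 19.5) = $141,628.97
Interest = A − P = $141,628.97 − $43,504.57 = $98,124.40

Interest = A - P = $98,124.40


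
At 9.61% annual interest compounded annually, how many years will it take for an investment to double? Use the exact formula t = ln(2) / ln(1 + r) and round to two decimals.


Doubling condition: (1 + r)^t = 2
Take ln of both sides: t × ln(1 + r) = ln(2)
t = ln(2) / ln(1 + r)
t = 0.693147 / 0.091758
t = 7.55

t = ln(2) / ln(1 + r) = 7.55 years


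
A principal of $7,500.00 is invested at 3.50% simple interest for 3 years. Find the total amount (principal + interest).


Total amount formula: A = P(1 + rt) = P + P·r·t
Interest: I = P × r × t = $7,500.00 × 0.035 × 3 = $787.50
A = P + I = $7,500.00 + $787.50 = $8,287.50

A = P + I = P(1 + rt) = $8,287.50


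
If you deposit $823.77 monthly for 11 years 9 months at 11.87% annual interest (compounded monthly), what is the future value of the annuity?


Future value of an ordinary annuity: FV = PMT × ((1 + r)^n − 1) / r
Monthly rate r = 0.1187/12 ≈ 0.00989167, n = 141
FV = $823.77 × ((1 + 0.1187/12)^141 − 1) / (0.1187/12)
FV = $823.77 × 303.924095
FV = $250,363.55

FV = PMT × ((1+r)^n - 1)/r = $250,363.55


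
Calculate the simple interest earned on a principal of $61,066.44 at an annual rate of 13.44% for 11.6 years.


Simple interest formula: I = P × r × t
I = $61,066.44 × 0.1344 × 11.6
I = $95,205.02

I = P × r × t = $95,205.02


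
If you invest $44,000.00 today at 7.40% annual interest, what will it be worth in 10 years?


Future value formula: FV = PV × (1 + r)^t
FV = $44,000.00 × (1 + 0.074)^10
FV = $44,000.00 × 2.04193923
FV = $89,845.33

FV = PV × (1 + r)^t = $89,845.33


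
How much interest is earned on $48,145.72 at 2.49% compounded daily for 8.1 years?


Compound interest earned = final amount − principal.
A = P(1 + r/n)^(nt) = $48,145.72 × (1 + 0.0249/365)^(365 × 8.1) = $58,904.37
Interest = A − P = $58,904.37 − $48,145.72 = $10,758.65

Interest = A - P = $10,758.65


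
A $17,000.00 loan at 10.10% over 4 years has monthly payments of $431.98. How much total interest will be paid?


Total paid over the life of the loan = PMT × n.
Total paid = $431.98 × 48 = $20,735.04
Total interest = total paid − principal = $20,735.04 − $17,000.00 = $3,735.04

Total interest = (PMT × n) - PV = $3,735.04


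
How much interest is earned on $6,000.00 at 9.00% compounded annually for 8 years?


Compound interest earned = final amount − principal.
A = P(1 + r/n)^(nt) = $6,000.00 × (1 + 0.09/1)^(1 × 8) = $11,955.38
Interest = A − P = $11,955.38 − $6,000.00 = $5,955.38

Interest = A - P = $5,955.38


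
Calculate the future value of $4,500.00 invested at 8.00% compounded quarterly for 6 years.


Compound interest formula: A = P(1 + r/n)^(nt)
A = $4,500.00 × (1 + 0.08/4)^(4 × 6)
Growth factor: (1 + 0.08/4)^24 = 1.608437
A = $4,500.00 × 1.608437
A = $7,237.97

A = P(1 + r/n)^(nt) = $7,237.97


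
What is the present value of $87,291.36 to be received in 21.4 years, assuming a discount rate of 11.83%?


Present value formula: PV = FV / (1 + r)^t
PV = $87,291.36 / (1 + 0.1183)^21.4
PV = $87,291.36 / 10.943296
PV = $7,976.70

PV = FV / (1 + r)^t = $7,976.70


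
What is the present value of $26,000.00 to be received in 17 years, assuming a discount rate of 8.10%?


Present value formula: PV = FV / (1 + r)^t
PV = $26,000.00 / (1 + 0.081)^17
PV = $26,000.00 / 3.758692
PV = $6,917.30

PV = FV / (1 + r)^t = $6,917.30


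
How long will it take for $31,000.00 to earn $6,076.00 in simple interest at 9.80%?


Rearrange the simple interest formula for t:
I = P × r × t  ⇒  t = I / (P × r)
t = $6,076.00 / ($31,000.00 × 0.098)
t = 2

t = I/(P×r) = 2 years


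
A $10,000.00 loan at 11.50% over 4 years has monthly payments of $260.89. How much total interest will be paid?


Total paid over the life of the loan = PMT × n.
Total paid = $260.89 × 48 = $12,522.72
Total interest = total paid − principal = $12,522.72 − $10,000.00 = $2,522.72

Total interest = (PMT × n) - PV = $2,522.72


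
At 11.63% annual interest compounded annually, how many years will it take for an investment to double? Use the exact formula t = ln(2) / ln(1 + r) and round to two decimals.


Doubling condition: (1 + r)^t = 2
Take ln of both sides: t × ln(1 + r) = ln(2)
t = ln(2) / ln(1 + r)
t = 0.693147 / 0.110020
t = 6.30

t = ln(2) / ln(1 + r) = 6.30 years


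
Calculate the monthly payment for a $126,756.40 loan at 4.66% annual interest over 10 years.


Loan payment formula: PMT = PV × r / (1 − (1 + r)^(−n))
Monthly rate r = 0.0466/12 ≈ 0.00388333, n = 120 months
Denominator: 1 − (1 + 0.0466/12)^(−120) = 0.371926
PMT = $126,756.40 × (0.0466/12) / 0.371926
PMT = $1,323.48 per month

PMT = PV × r / (1-(1+r)^(-n)) = $1,323.48/month


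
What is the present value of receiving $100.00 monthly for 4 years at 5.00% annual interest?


Present value of an ordinary annuity: PV = PMT × (1 − (1 + r)^(−n)) / r
Monthly rate r = 0.05/12 ≈ 0.00416667, n = 48
PV = $100.00 × (1 − (1 + 0.05/12)^(−48)) / (0.05/12)
PV = $100.00 × 43.422956
PV = $4,342.30

PV = PMT × (1-(1+r)^(-n))/r = $4,342.30


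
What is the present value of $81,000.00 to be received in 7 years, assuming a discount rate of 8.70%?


Present value formula: PV = FV / (1 + r)^t
PV = $81,000.00 / (1 + 0.087)^7
PV = $81,000.00 / 1.7931095
PV = $45,172.92

PV = FV / (1 + r)^t = $45,172.92


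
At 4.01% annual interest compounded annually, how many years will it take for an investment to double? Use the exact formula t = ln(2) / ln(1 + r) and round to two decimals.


Doubling condition: (1 + r)^t = 2
Take ln of both sides: t × ln(1 + r) = ln(2)
t = ln(2) / ln(1 + r)
t = 0.693147 / 0.039317
t = 17.63

t = ln(2) / ln(1 + r) = 17.63 years


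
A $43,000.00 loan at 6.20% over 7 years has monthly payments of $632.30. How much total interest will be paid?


Total paid over the life of the loan = PMT × n.
Total paid = $632.30 × 84 = $53,113.20
Total interest = total paid − principal = $53,113.20 − $43,000.00 = $10,113.20

Total interest = (PMT × n) - PV = $10,113.20


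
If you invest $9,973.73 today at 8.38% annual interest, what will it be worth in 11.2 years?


Future value formula: FV = PV × (1 + r)^t
FV = $9,973.73 × (1 + 0.0838)^11.2
FV = $9,973.73 × 2.4628074
FV = $24,563.38

FV = PV × (1 + r)^t = $24,563.38


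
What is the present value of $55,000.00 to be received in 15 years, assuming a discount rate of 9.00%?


Present value formula: PV = FV / (1 + r)^t
PV = $55,000.00 / (1 + 0.09)^15
PV = $55,000.00 / 3.642482
PV = $15,099.59

PV = FV / (1 + r)^t = $15,099.59


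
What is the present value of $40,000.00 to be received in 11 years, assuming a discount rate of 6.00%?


Present value formula: PV = FV / (1 + r)^t
PV = $40,000.00 / (1 + 0.06)^11
PV = $40,000.00 / 1.898299
PV = $21,071.50

PV = FV / (1 + r)^t = $21,071.50


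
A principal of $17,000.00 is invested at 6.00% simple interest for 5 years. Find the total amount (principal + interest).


Total amount formula: A = P(1 + rt) = P + P·r·t
Interest: I = P × r × t = $17,000.00 × 0.06 × 5 = $5,100.00
A = P + I = $17,000.00 + $5,100.00 = $22,100.00

A = P + I = P(1 + rt) = $22,100.00


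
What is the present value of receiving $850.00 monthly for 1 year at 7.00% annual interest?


Present value of an ordinary annuity: PV = PMT × (1 − (1 + r)^(−n)) / r
Monthly rate r = 0.07/12 ≈ 0.00583333, n = 12
PV = $850.00 × (1 − (1 + 0.07/12)^(−12)) / (0.07/12)
PV = $850.00 × 11.557120
PV = $9,823.55

PV = PMT × (1-(1+r)^(-n))/r = $9,823.55


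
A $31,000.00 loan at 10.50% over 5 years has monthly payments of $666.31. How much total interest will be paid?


Total paid over the life of the loan = PMT × n.
Total paid = $666.31 × 60 = $39,978.60
Total interest = total paid − principal = $39,978.60 − $31,000.00 = $8,978.60

Total interest = (PMT × n) - PV = $8,978.60


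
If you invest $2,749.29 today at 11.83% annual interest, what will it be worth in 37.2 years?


Future value formula: FV = PV × (1 + r)^t
FV = $2,749.29 × (1 + 0.1183)^37.2
FV = $2,749.29 × 64.027963
FV = $176,031.44

FV = PV × (1 + r)^t = $176,031.44


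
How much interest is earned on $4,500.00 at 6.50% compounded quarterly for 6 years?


Compound interest earned = final amount − principal.
A = P(1 + r/n)^(nt) = $4,500.00 × (1 + 0.065/4)^(4 × 6) = $6,625.61
Interest = A − P = $6,625.61 − $4,500.00 = $2,125.61

Interest = A - P = $2,125.61


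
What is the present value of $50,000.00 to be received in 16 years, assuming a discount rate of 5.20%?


Present value formula: PV = FV / (1 + r)^t
PV = $50,000.00 / (1 + 0.052)^16
PV = $50,000.00 / 2.250359
PV = $22,218.68

PV = FV / (1 + r)^t = $22,218.68


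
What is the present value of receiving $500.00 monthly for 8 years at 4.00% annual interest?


Present value of an ordinary annuity: PV = PMT × (1 − (1 + r)^(−n)) / r
Monthly rate r = 0.04/12 ≈ 0.00333333, n = 96
PV = $500.00 × (1 − (1 + 0.04/12)^(−96)) / (0.04/12)
PV = $500.00 × 82.039332
PV = $41,019.67

PV = PMT × (1-(1+r)^(-n))/r = $41,019.67


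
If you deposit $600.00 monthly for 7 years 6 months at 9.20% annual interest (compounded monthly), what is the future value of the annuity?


Future value of an ordinary annuity: FV = PMT × ((1 + r)^n − 1) / r
Monthly rate r = 0.092/12 ≈ 0.00766667, n = 90
FV = $600.00 × ((1 + 0.092/12)^90 − 1) / (0.092/12)
FV = $600.00 × 128.931633
FV = $77,358.98

FV = PMT × ((1+r)^n - 1)/r = $77,358.98


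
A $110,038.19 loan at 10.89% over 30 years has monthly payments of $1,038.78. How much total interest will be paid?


Total paid over the life of the loan = PMT × n.
Total paid = $1,038.78 × 360 = $373,960.80
Total interest = total paid − principal = $373,960.80 − $110,038.19 = $263,922.61

Total interest = (PMT × n) - PV = $263,922.61


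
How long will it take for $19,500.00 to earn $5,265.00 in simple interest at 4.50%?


Rearrange the simple interest formula for t:
I = P × r × t  ⇒  t = I / (P × r)
t = $5,265.00 / ($19,500.00 × 0.045)
t = 6

t = I/(P×r) = 6 years


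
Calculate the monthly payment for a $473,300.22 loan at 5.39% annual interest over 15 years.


Loan payment formula: PMT = PV × r / (1 − (1 + r)^(−n))
Monthly rate r = 0.0539/12 ≈ 0.00449167, n = 180 months
Denominator: 1 − (1 + 0.0539/12)^(−180) = 0.5536669
PMT = $473,300.22 × (0.0539/12) / 0.5536669
PMT = $3,839.69 per month

PMT = PV × r / (1-(1+r)^(-n)) = $3,839.69/month


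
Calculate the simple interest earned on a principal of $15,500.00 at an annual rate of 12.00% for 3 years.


Simple interest formula: I = P × r × t
I = $15,500.00 × 0.12 × 3
I = $5,580.00

I = P × r × t = $5,580.00


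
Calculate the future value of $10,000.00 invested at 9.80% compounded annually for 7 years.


Compound interest formula: A = P(1 + r/n)^(nt)
A = $10,000.00 × (1 + 0.098/1)^(1 × 7)
Growth factor: (1 + 0.098/1)^7 = 1.924050
A = $10,000.00 × 1.924050
A = $19,240.50

A = P(1 + r/n)^(nt) = $19,240.50


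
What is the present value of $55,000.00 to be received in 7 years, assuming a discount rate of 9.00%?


Present value formula: PV = FV / (1 + r)^t
PV = $55,000.00 / (1 + 0.09)^7
PV = $55,000.00 / 1.8280391
PV = $30,086.88

PV = FV / (1 + r)^t = $30,086.88


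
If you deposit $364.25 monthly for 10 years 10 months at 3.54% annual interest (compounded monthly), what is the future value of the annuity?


Future value of an ordinary annuity: FV = PMT × ((1 + r)^n − 1) / r
Monthly rate r = 0.0354/12 = 0.00295, n = 130
FV = $364.25 × ((1 + 0.0354/12)^130 − 1) / (0.0354/12)
FV = $364.25 × 158.163849
FV = $57,611.18

FV = PMT × ((1+r)^n - 1)/r = $57,611.18


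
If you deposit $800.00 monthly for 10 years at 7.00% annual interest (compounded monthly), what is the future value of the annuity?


Future value of an ordinary annuity: FV = PMT × ((1 + r)^n − 1) / r
Monthly rate r = 0.07/12 ≈ 0.00583333, n = 120
FV = $800.00 × ((1 + 0.07/12)^120 − 1) / (0.07/12)
FV = $800.00 × 173.084807
FV = $138,467.85

FV = PMT × ((1+r)^n - 1)/r = $138,467.85


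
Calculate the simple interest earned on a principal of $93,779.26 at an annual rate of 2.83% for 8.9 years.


Simple interest formula: I = P × r × t
I = $93,779.26 × 0.0283 × 8.9
I = $23,620.18

I = P × r × t = $23,620.18


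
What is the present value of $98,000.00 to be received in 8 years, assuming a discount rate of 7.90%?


Present value formula: PV = FV / (1 + r)^t
PV = $98,000.00 / (1 + 0.079)^8
PV = $98,000.00 / 1.837263966
PV = $53,340.19

PV = FV / (1 + r)^t = $53,340.19


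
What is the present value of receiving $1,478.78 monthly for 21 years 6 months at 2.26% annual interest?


Present value of an ordinary annuity: PV = PMT × (1 − (1 + r)^(−n)) / r
Monthly rate r = 0.0226/12 ≈ 0.00188333, n = 258
PV = $1,478.78 × (1 − (1 + 0.0226/12)^(−258)) / (0.0226/12)
PV = $1,478.78 × 204.199385
PV = $301,965.97

PV = PMT × (1-(1+r)^(-n))/r = $301,965.97


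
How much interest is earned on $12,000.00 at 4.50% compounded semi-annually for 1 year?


Compound interest earned = final amount − principal.
A = P(1 + r/n)^(nt) = $12,000.00 × (1 + 0.045/2)^(2 × 1) = $12,546.07
Interest = A − P = $12,546.07 − $12,000.00 = $546.07

Interest = A - P = $546.07


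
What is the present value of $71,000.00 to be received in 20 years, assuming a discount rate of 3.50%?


Present value formula: PV = FV / (1 + r)^t
PV = $71,000.00 / (1 + 0.035)^20
PV = $71,000.00 / 1.989789
PV = $35,682.18

PV = FV / (1 + r)^t = $35,682.18


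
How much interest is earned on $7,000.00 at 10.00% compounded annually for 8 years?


Compound interest earned = final amount − principal.
A = P(1 + r/n)^(nt) = $7,000.00 × (1 + 0.1/1)^(1 × 8) = $15,005.12
Interest = A − P = $15,005.12 − $7,000.00 = $8,005.12

Interest = A - P = $8,005.12


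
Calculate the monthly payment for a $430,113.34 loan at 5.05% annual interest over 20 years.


Loan payment formula: PMT = PV × r / (1 − (1 + r)^(−n))
Monthly rate r = 0.0505/12 ≈ 0.00420833, n = 240 months
Denominator: 1 − (1 + 0.0505/12)^(−240) = 0.635008
PMT = $430,113.34 × (0.0505/12) / 0.635008
PMT = $2,850.45 per month

PMT = PV × r / (1-(1+r)^(-n)) = $2,850.45/month


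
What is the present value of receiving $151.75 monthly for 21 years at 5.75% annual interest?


Present value of an ordinary annuity: PV = PMT × (1 − (1 + r)^(−n)) / r
Monthly rate r = 0.0575/12 ≈ 0.00479167, n = 252
PV = $151.75 × (1 − (1 + 0.0575/12)^(−252)) / (0.0575/12)
PV = $151.75 × 146.127228
PV = $22,174.81

PV = PMT × (1-(1+r)^(-n))/r = $22,174.81


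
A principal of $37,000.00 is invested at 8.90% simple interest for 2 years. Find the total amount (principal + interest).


Total amount formula: A = P(1 + rt) = P + P·r·t
Interest: I = P × r × t = $37,000.00 × 0.089 × 2 = $6,586.00
A = P + I = $37,000.00 + $6,586.00 = $43,586.00

A = P + I = P(1 + rt) = $43,586.00


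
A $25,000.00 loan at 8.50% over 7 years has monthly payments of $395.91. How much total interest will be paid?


Total paid over the life of the loan = PMT × n.
Total paid = $395.91 × 84 = $33,256.44
Total interest = total paid − principal = $33,256.44 − $25,000.00 = $8,256.44

Total interest = (PMT × n) - PV = $8,256.44


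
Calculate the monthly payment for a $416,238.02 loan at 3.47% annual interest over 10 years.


Loan payment formula: PMT = PV × r / (1 − (1 + r)^(−n))
Monthly rate r = 0.0347/12 ≈ 0.00289167, n = 120 months
Denominator: 1 − (1 + 0.0347/12)^(−120) = 0.2928407
PMT = $416,238.02 × (0.0347/12) / 0.2928407
PMT = $4,110.16 per month

PMT = PV × r / (1-(1+r)^(-n)) = $4,110.16/month


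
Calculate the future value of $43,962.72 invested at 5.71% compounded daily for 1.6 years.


Compound interest formula: A = P(1 + r/n)^(nt)
A = $43,962.72 × (1 + 0.0571/365)^(365 × 1.6)
Growth factor: (1 + 0.0571/365)^584 = 1.0956555
A = $43,962.72 × 1.0956555
A = $48,168.00

A = P(1 + r/n)^(nt) = $48,168.00


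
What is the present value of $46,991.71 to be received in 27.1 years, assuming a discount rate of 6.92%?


Present value formula: PV = FV / (1 + r)^t
PV = $46,991.71 / (1 + 0.0692)^27.1
PV = $46,991.71 / 6.130523
PV = $7,665.20

PV = FV / (1 + r)^t = $7,665.20


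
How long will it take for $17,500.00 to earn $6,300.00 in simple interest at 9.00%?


Rearrange the simple interest formula for t:
I = P × r × t  ⇒  t = I / (P × r)
t = $6,300.00 / ($17,500.00 × 0.09)
t = 4

t = I/(P×r) = 4 years


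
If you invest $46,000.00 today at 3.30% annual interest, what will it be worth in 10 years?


Future value formula: FV = PV × (1 + r)^t
FV = $46,000.00 × (1 + 0.033)^10
FV = $46,000.00 × 1.3835766
FV = $63,644.52

FV = PV × (1 + r)^t = $63,644.52


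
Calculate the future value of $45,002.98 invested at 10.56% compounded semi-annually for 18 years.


Compound interest formula: A = P(1 + r/n)^(nt)
A = $45,002.98 × (1 + 0.1056/2)^(2 × 18)
Growth factor: (1 + 0.1056/2)^36 = 6.3745796
A = $45,002.98 × 6.3745796
A = $286,875.08

A = P(1 + r/n)^(nt) = $286,875.08


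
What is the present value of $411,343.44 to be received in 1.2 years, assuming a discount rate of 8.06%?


Present value formula: PV = FV / (1 + r)^t
PV = $411,343.44 / (1 + 0.0806)^1.2
PV = $411,343.44 / 1.0974834
PV = $374,806.07

PV = FV / (1 + r)^t = $374,806.07


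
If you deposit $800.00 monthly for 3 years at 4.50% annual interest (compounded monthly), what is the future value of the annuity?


Future value of an ordinary annuity: FV = PMT × ((1 + r)^n − 1) / r
Monthly rate r = 0.045/12 = 0.00375, n = 36
FV = $800.00 × ((1 + 0.045/12)^36 − 1) / (0.045/12)
FV = $800.00 × 38.466089
FV = $30,772.87

FV = PMT × ((1+r)^n - 1)/r = $30,772.87


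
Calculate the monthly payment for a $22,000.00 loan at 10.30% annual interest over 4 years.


Loan payment formula: PMT = PV × r / (1 − (1 + r)^(−n))
Monthly rate r = 0.103/12 ≈ 0.00858333, n = 48 months
Denominator: 1 − (1 + 0.103/12)^(−48) = 0.336510
PMT = $22,000.00 × (0.103/12) / 0.336510
PMT = $561.15 per month

PMT = PV × r / (1-(1+r)^(-n)) = $561.15/month


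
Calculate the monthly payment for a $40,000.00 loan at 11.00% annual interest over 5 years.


Loan payment formula: PMT = PV × r / (1 − (1 + r)^(−n))
Monthly rate r = 0.11/12 ≈ 0.00916667, n = 60 months
Denominator: 1 − (1 + 0.11/12)^(−60) = 0.421603
PMT = $40,000.00 × (0.11/12) / 0.421603
PMT = $869.70 per month

PMT = PV × r / (1-(1+r)^(-n)) = $869.70/month


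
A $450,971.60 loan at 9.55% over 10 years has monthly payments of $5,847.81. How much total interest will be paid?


Total paid over the life of the loan = PMT × n.
Total paid = $5,847.81 × 120 = $701,737.20
Total interest = total paid − principal = $701,737.20 − $450,971.60 = $250,765.60

Total interest = (PMT × n) - PV = $250,765.60


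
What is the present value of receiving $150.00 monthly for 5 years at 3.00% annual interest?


Present value of an ordinary annuity: PV = PMT × (1 − (1 + r)^(−n)) / r
Monthly rate r = 0.03/12 = 0.0025, n = 60
PV = $150.00 × (1 − (1 + 0.03/12)^(−60)) / (0.03/12)
PV = $150.00 × 55.652358
PV = $8,347.85

PV = PMT × (1-(1+r)^(-n))/r = $8,347.85


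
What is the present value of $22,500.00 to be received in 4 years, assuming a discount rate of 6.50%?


Present value formula: PV = FV / (1 + r)^t
PV = $22,500.00 / (1 + 0.065)^4
PV = $22,500.00 / 1.286466
PV = $17,489.77

PV = FV / (1 + r)^t = $17,489.77


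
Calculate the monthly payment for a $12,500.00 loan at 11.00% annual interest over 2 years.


Loan payment formula: PMT = PV × r / (1 − (1 + r)^(−n))
Monthly rate r = 0.11/12 ≈ 0.00916667, n = 24 months
Denominator: 1 − (1 + 0.11/12)^(−24) = 0.196677
PMT = $12,500.00 × (0.11/12) / 0.196677
PMT = $582.60 per month

PMT = PV × r / (1-(1+r)^(-n)) = $582.60/month


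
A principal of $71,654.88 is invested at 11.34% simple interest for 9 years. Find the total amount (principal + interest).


Total amount formula: A = P(1 + rt) = P + P·r·t
Interest: I = P × r × t = $71,654.88 × 0.1134 × 9 = $73,130.97
A = P + I = $71,654.88 + $73,130.97 = $144,785.85

A = P + I = P(1 + rt) = $144,785.85


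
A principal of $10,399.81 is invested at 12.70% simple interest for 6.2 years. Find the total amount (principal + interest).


Total amount formula: A = P(1 + rt) = P + P·r·t
Interest: I = P × r × t = $10,399.81 × 0.127 × 6.2 = $8,188.81
A = P + I = $10,399.81 + $8,188.81 = $18,588.62

A = P + I = P(1 + rt) = $18,588.62


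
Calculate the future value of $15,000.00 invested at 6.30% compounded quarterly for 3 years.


Compound interest formula: A = P(1 + r/n)^(nt)
A = $15,000.00 × (1 + 0.063/4)^(4 × 3)
Growth factor: (1 + 0.063/4)^12 = 1.2062629
A = $15,000.00 × 1.2062629
A = $18,093.94

A = P(1 + r/n)^(nt) = $18,093.94


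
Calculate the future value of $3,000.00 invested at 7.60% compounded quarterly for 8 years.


Compound interest formula: A = P(1 + r/n)^(nt)
A = $3,000.00 × (1 + 0.076/4)^(4 × 8)
Growth factor: (1 + 0.076/4)^32 = 1.826307
A = $3,000.00 × 1.826307
A = $5,478.92

A = P(1 + r/n)^(nt) = $5,478.92


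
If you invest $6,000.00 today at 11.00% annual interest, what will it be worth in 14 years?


Future value formula: FV = PV × (1 + r)^t
FV = $6,000.00 × (1 + 0.11)^14
FV = $6,000.00 × 4.310441
FV = $25,862.65

FV = PV × (1 + r)^t = $25,862.65


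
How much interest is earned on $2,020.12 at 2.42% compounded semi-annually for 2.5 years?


Compound interest earned = final amount − principal.
A = P(1 + r/n)^(nt) = $2,020.12 × (1 + 0.0242/2)^(2 × 2.5) = $2,145.33
Interest = A − P = $2,145.33 − $2,020.12 = $125.21

Interest = A - P = $125.21


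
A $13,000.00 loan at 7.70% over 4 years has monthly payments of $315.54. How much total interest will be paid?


Total paid over the life of the loan = PMT × n.
Total paid = $315.54 × 48 = $15,145.92
Total interest = total paid − principal = $15,145.92 − $13,000.00 = $2,145.92

Total interest = (PMT × n) - PV = $2,145.92


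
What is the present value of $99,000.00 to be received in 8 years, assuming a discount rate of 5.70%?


Present value formula: PV = FV / (1 + r)^t
PV = $99,000.00 / (1 + 0.057)^8
PV = $99,000.00 / 1.5581164
PV = $63,538.26

PV = FV / (1 + r)^t = $63,538.26


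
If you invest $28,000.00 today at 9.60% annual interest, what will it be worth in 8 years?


Future value formula: FV = PV × (1 + r)^t
FV = $28,000.00 × (1 + 0.096)^8
FV = $28,000.00 × 2.082018
FV = $58,296.50

FV = PV × (1 + r)^t = $58,296.50
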